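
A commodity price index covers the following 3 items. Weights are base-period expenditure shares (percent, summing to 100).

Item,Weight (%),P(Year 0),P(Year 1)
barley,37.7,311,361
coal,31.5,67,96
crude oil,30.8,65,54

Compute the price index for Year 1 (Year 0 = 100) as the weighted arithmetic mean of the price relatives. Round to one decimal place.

barley: 37.7 × (361/311) = 37.7 × 1.160772 = 43.7611
coal: 31.5 × (96/67) = 31.5 × 1.432836 = 45.1343
crude oil: 30.8 × (54/65) = 30.8 × 0.830769 = 25.5877
Index = Σ wᵢ·(p₁ᵢ/p₀ᵢ) = 43.7611 + 45.1343 + 25.5877 = 114.4831

114.5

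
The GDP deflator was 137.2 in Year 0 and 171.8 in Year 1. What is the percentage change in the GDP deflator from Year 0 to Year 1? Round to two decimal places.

Change = (171.8 − 137.2) / 137.2 × 100
       = 34.6 / 137.2 × 100 = 25.2187%

25.22%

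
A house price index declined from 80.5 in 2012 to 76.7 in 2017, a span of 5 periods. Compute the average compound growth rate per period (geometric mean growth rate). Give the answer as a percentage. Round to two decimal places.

-0.96%

Growth factor = (76.7/80.5)^(1/5) = (0.952795)^(1/5) = 0.990376
Growth rate = 0.990376 − 1 = -0.009624 = -0.9624%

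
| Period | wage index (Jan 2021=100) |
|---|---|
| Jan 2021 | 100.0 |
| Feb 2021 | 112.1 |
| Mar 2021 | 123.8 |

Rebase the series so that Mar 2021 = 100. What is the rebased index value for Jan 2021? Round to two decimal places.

Rebased(Jan 2021) = 100.0 / 123.8 × 100 = 80.7754

80.78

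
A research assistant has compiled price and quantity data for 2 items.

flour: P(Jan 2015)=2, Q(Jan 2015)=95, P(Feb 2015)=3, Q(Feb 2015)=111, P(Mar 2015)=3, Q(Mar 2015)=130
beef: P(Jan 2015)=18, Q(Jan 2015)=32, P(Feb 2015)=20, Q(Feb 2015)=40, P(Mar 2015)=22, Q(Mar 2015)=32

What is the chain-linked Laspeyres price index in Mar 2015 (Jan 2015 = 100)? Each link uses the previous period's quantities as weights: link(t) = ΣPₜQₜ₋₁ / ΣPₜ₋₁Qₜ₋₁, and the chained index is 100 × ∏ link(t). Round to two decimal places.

Link Jan 2015→Feb 2015:
ΣP(Feb 2015)Q(Jan 2015) = 3×95 + 20×32 = 285 + 640 = 925
ΣP(Jan 2015)Q(Jan 2015) = 2×95 + 18×32 = 190 + 576 = 766
link = 925/766 = 1.207572
Link Feb 2015→Mar 2015:
ΣP(Mar 2015)Q(Feb 2015) = 3×111 + 22×40 = 333 + 880 = 1213
ΣP(Feb 2015)Q(Feb 2015) = 3×111 + 20×40 = 333 + 800 = 1133
link = 1213/1133 = 1.070609
Chained index = 100 × 1.207572 × 1.070609 = 129.2837

129.28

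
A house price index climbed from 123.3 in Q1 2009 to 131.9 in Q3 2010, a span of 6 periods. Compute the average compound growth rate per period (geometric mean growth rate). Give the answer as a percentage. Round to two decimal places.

Growth factor = (131.9/123.3)^(1/6) = (1.069749)^(1/6) = 1.011301
Growth rate = 1.011301 − 1 = 0.011301 = 1.1301%

1.13%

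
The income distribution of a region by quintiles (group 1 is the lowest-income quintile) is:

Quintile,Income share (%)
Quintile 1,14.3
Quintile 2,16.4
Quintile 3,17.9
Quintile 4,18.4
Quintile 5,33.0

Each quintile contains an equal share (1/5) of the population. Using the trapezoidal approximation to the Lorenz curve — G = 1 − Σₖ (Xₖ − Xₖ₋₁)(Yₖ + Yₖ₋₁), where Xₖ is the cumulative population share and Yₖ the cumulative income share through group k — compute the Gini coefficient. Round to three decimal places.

Cumulative income shares Yₖ: 0.1430, 0.3070, 0.4860, 0.6700, 1.0000
Σ (Xₖ−Xₖ₋₁)(Yₖ+Yₖ₋₁) = (1/5)(0.1430+0.0000) + (1/5)(0.3070+0.1430) + (1/5)(0.4860+0.3070) + (1/5)(0.6700+0.4860) + (1/5)(1.0000+0.6700)
  = 0.0286 + 0.0900 + 0.1586 + 0.2312 + 0.3340 = 0.8424
G = 1 − 0.8424 = 0.1576

0.158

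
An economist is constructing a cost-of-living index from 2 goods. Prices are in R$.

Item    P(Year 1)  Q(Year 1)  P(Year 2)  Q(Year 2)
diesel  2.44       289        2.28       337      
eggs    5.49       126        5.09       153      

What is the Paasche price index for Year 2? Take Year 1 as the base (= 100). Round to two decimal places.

93.07

Paasche price index uses current-period quantities as weights.
ΣP(Year 2)·Q(Year 2) = 2.28×337 + 5.09×153 = 768.36 + 778.77 = 1547.13
ΣP(Year 1)·Q(Year 2) = 2.44×337 + 5.49×153 = 822.28 + 839.97 = 1662.25
Index = 1547.13 / 1662.25 × 100 = 93.0744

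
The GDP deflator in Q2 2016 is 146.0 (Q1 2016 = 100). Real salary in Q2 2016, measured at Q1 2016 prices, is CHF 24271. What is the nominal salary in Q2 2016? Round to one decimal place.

Nominal = Real × (Index/100) = 24271 × (146.0/100)
        = 24271 × 1.460 = 35435.6600

35435.7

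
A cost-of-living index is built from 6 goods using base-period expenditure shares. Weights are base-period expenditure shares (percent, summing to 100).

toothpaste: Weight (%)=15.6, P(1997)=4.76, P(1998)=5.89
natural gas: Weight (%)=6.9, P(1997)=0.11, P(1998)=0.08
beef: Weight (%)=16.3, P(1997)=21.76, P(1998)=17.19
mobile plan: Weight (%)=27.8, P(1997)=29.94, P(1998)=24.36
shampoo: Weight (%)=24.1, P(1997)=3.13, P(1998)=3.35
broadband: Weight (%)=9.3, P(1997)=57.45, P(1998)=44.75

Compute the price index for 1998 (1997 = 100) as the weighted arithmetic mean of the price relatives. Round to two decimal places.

92.86

toothpaste: 15.6 × (5.89/4.76) = 15.6 × 1.237395 = 19.3034
natural gas: 6.9 × (0.08/0.11) = 6.9 × 0.727273 = 5.0182
beef: 16.3 × (17.19/21.76) = 16.3 × 0.789982 = 12.8767
mobile plan: 27.8 × (24.36/29.94) = 27.8 × 0.813627 = 22.6188
shampoo: 24.1 × (3.35/3.13) = 24.1 × 1.070288 = 25.7939
broadband: 9.3 × (44.75/57.45) = 9.3 × 0.778938 = 7.2441
Index = Σ wᵢ·(p₁ᵢ/p₀ᵢ) = 19.3034 + 5.0182 + 12.8767 + 22.6188 + 25.7939 + 7.2441 = 92.8551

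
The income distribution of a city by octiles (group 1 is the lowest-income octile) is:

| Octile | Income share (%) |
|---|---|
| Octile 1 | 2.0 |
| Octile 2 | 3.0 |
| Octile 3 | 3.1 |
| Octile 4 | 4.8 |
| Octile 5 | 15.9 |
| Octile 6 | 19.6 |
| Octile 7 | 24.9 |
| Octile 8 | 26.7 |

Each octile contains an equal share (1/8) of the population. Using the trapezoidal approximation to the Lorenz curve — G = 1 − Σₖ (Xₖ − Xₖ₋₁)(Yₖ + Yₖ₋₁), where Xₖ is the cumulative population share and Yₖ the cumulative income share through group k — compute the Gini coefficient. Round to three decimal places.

Cumulative income shares Yₖ: 0.0200, 0.0500, 0.0810, 0.1290, 0.2880, 0.4840, 0.7330, 1.0000
Σ (Xₖ−Xₖ₋₁)(Yₖ+Yₖ₋₁) = (1/8)(0.0200+0.0000) + (1/8)(0.0500+0.0200) + (1/8)(0.0810+0.0500) + (1/8)(0.1290+0.0810) + (1/8)(0.2880+0.1290) + (1/8)(0.4840+0.2880) + (1/8)(0.7330+0.4840) + (1/8)(1.0000+0.7330)
  = 0.0025 + 0.0088 + 0.0164 + 0.0263 + 0.0521 + 0.0965 + 0.1521 + 0.2166 = 0.5713
G = 1 − 0.5713 = 0.4287

0.429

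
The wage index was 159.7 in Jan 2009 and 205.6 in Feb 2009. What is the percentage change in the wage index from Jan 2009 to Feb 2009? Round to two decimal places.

Change = (205.6 − 159.7) / 159.7 × 100
       = 45.9 / 159.7 × 100 = 28.7414%

28.74%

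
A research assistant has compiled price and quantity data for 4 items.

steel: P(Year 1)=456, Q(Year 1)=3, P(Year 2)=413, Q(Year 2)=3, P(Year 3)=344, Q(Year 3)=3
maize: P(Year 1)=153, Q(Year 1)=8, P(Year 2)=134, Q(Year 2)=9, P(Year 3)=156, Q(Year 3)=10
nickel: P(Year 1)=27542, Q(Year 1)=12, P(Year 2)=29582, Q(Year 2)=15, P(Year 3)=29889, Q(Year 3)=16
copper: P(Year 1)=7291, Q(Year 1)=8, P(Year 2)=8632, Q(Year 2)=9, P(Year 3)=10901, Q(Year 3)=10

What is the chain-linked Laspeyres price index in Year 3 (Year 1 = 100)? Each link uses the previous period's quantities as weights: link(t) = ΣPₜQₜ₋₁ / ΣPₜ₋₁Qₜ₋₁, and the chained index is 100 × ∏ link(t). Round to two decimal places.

114.12

Link Year 1→Year 2:
ΣP(Year 2)Q(Year 1) = 413×3 + 134×8 + 29582×12 + 8632×8 = 1239 + 1072 + 354984 + 69056 = 426351
ΣP(Year 1)Q(Year 1) = 456×3 + 153×8 + 27542×12 + 7291×8 = 1368 + 1224 + 330504 + 58328 = 391424
link = 426351/391424 = 1.089231
Link Year 2→Year 3:
ΣP(Year 3)Q(Year 2) = 344×3 + 156×9 + 29889×15 + 10901×9 = 1032 + 1404 + 448335 + 98109 = 548880
ΣP(Year 2)Q(Year 2) = 413×3 + 134×9 + 29582×15 + 8632×9 = 1239 + 1206 + 443730 + 77688 = 523863
link = 548880/523863 = 1.047755
Chained index = 100 × 1.089231 × 1.047755 = 114.1247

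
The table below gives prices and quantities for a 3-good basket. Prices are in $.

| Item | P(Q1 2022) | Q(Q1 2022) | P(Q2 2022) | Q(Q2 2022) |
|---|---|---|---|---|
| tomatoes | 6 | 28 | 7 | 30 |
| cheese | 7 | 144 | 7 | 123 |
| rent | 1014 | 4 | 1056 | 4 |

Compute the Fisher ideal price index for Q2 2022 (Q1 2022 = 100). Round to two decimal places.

103.82

Laspeyres component (base-period weights):
ΣP(Q2 2022)Q(Q1 2022) = 7×28 + 7×144 + 1056×4 = 196 + 1008 + 4224 = 5428
ΣP(Q1 2022)Q(Q1 2022) = 6×28 + 7×144 + 1014×4 = 168 + 1008 + 4056 = 5232
L = 5428 / 5232 × 100 = 103.7462
Paasche component (current-period weights):
ΣP(Q2 2022)Q(Q2 2022) = 7×30 + 7×123 + 1056×4 = 210 + 861 + 4224 = 5295
ΣP(Q1 2022)Q(Q2 2022) = 6×30 + 7×123 + 1014×4 = 180 + 861 + 4056 = 5097
P = 5295 / 5097 × 100 = 103.8846
Fisher = √(L × P) = √(103.7462 × 103.8846) = 103.8154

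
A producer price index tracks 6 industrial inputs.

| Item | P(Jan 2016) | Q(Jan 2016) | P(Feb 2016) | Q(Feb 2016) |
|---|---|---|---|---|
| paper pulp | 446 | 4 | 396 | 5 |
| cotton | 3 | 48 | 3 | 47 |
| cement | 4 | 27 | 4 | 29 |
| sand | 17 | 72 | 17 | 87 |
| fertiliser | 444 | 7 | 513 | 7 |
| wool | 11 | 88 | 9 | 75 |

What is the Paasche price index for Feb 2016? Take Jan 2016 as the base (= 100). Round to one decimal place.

Paasche price index uses current-period quantities as weights.
ΣP(Feb 2016)·Q(Feb 2016) = 396×5 + 3×47 + 4×29 + 17×87 + 513×7 + 9×75 = 1980 + 141 + 116 + 1479 + 3591 + 675 = 7982
ΣP(Jan 2016)·Q(Feb 2016) = 446×5 + 3×47 + 4×29 + 17×87 + 444×7 + 11×75 = 2230 + 141 + 116 + 1479 + 3108 + 825 = 7899
Index = 7982 / 7899 × 100 = 101.0508

101.1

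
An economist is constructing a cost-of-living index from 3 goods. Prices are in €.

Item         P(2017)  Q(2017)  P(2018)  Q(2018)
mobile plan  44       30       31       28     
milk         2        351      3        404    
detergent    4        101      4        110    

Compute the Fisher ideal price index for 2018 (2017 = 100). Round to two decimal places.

99.99

Laspeyres component (base-period weights):
ΣP(2018)Q(2017) = 31×30 + 3×351 + 4×101 = 930 + 1053 + 404 = 2387
ΣP(2017)Q(2017) = 44×30 + 2×351 + 4×101 = 1320 + 702 + 404 = 2426
L = 2387 / 2426 × 100 = 98.3924
Paasche component (current-period weights):
ΣP(2018)Q(2018) = 31×28 + 3×404 + 4×110 = 868 + 1212 + 440 = 2520
ΣP(2017)Q(2018) = 44×28 + 2×404 + 4×110 = 1232 + 808 + 440 = 2480
P = 2520 / 2480 × 100 = 101.6129
Fisher = √(L × P) = √(98.3924 × 101.6129) = 99.9897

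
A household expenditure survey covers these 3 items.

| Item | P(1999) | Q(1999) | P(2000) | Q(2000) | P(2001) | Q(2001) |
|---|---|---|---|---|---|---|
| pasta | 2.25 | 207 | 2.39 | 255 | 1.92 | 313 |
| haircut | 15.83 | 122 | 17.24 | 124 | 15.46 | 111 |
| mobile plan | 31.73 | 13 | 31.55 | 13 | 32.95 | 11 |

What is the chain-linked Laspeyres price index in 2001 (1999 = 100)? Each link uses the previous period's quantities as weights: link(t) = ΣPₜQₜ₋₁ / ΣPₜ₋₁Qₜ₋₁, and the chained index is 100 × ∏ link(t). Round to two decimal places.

Link 1999→2000:
ΣP(2000)Q(1999) = 2.39×207 + 17.24×122 + 31.55×13 = 494.73 + 2103.28 + 410.15 = 3008.16
ΣP(1999)Q(1999) = 2.25×207 + 15.83×122 + 31.73×13 = 465.75 + 1931.26 + 412.49 = 2809.5
link = 3008.16/2809.5 = 1.070710
Link 2000→2001:
ΣP(2001)Q(2000) = 1.92×255 + 15.46×124 + 32.95×13 = 489.6 + 1917.04 + 428.35 = 2834.99
ΣP(2000)Q(2000) = 2.39×255 + 17.24×124 + 31.55×13 = 609.45 + 2137.76 + 410.15 = 3157.36
link = 2834.99/3157.36 = 0.897899
Chained index = 100 × 1.070710 × 0.897899 = 96.1389

96.14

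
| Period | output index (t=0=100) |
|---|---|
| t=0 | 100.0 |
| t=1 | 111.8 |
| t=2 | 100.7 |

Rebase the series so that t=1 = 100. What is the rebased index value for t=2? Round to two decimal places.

90.07

Rebased(t=2) = 100.7 / 111.8 × 100 = 90.0716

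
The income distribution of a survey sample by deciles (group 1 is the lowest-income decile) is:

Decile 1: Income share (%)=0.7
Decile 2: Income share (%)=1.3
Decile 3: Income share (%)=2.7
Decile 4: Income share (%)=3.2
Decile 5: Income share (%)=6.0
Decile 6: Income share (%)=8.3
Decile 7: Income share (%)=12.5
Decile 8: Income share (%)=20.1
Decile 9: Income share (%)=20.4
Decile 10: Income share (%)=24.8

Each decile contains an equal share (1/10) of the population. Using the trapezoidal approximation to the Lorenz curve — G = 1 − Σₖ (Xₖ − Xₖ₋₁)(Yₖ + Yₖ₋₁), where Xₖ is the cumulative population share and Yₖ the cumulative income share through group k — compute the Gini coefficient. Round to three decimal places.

0.468

Cumulative income shares Yₖ: 0.0070, 0.0200, 0.0470, 0.0790, 0.1390, 0.2220, 0.3470, 0.5480, 0.7520, 1.0000
Σ (Xₖ−Xₖ₋₁)(Yₖ+Yₖ₋₁) = (1/10)(0.0070+0.0000) + (1/10)(0.0200+0.0070) + (1/10)(0.0470+0.0200) + (1/10)(0.0790+0.0470) + (1/10)(0.1390+0.0790) + (1/10)(0.2220+0.1390) + (1/10)(0.3470+0.2220) + (1/10)(0.5480+0.3470) + (1/10)(0.7520+0.5480) + (1/10)(1.0000+0.7520)
  = 0.0007 + 0.0027 + 0.0067 + 0.0126 + 0.0218 + 0.0361 + 0.0569 + 0.0895 + 0.1300 + 0.1752 = 0.5322
G = 1 − 0.5322 = 0.4678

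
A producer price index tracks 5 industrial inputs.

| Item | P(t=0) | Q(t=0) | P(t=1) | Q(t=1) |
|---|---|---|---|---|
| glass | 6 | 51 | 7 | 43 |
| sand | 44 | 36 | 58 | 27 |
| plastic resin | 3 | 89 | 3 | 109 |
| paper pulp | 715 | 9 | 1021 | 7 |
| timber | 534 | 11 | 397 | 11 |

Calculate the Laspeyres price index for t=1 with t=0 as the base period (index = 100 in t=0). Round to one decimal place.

112.5

Laspeyres price index uses base-period quantities as weights.
ΣP(t=1)·Q(t=0) = 7×51 + 58×36 + 3×89 + 1021×9 + 397×11 = 357 + 2088 + 267 + 9189 + 4367 = 16268
ΣP(t=0)·Q(t=0) = 6×51 + 44×36 + 3×89 + 715×9 + 534×11 = 306 + 1584 + 267 + 6435 + 5874 = 14466
Index = 16268 / 14466 × 100 = 112.4568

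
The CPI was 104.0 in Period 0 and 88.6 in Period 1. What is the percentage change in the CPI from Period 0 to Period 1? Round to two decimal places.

-14.81%

Change = (88.6 − 104.0) / 104.0 × 100
       = -15.4 / 104.0 × 100 = -14.8077%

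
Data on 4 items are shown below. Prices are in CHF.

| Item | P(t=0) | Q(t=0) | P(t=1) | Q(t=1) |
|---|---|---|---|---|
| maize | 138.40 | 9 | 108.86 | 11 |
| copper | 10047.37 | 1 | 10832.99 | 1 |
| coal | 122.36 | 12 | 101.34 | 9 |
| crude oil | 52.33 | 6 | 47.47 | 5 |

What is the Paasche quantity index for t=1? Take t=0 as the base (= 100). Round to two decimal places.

99.00

Paasche quantity index uses current-period prices as weights.
ΣP(t=1)·Q(t=1) = 108.86×11 + 10832.99×1 + 101.34×9 + 47.47×5 = 1197.46 + 10832.99 + 912.06 + 237.35 = 13179.86
ΣP(t=1)·Q(t=0) = 108.86×9 + 10832.99×1 + 101.34×12 + 47.47×6 = 979.74 + 10832.99 + 1216.08 + 284.82 = 13313.63
Index = 13179.86 / 13313.63 × 100 = 98.9952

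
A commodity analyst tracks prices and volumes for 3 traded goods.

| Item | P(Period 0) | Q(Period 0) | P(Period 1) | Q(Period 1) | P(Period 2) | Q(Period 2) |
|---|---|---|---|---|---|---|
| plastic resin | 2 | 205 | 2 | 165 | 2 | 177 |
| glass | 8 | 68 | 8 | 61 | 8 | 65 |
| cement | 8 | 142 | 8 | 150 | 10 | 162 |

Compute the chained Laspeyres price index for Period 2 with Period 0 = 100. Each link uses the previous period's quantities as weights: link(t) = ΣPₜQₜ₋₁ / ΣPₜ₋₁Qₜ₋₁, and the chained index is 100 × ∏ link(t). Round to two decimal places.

Link Period 0→Period 1:
ΣP(Period 1)Q(Period 0) = 2×205 + 8×68 + 8×142 = 410 + 544 + 1136 = 2090
ΣP(Period 0)Q(Period 0) = 2×205 + 8×68 + 8×142 = 410 + 544 + 1136 = 2090
link = 2090/2090 = 1.000000
Link Period 1→Period 2:
ΣP(Period 2)Q(Period 1) = 2×165 + 8×61 + 10×150 = 330 + 488 + 1500 = 2318
ΣP(Period 1)Q(Period 1) = 2×165 + 8×61 + 8×150 = 330 + 488 + 1200 = 2018
link = 2318/2018 = 1.148662
Chained index = 100 × 1.000000 × 1.148662 = 114.8662

114.87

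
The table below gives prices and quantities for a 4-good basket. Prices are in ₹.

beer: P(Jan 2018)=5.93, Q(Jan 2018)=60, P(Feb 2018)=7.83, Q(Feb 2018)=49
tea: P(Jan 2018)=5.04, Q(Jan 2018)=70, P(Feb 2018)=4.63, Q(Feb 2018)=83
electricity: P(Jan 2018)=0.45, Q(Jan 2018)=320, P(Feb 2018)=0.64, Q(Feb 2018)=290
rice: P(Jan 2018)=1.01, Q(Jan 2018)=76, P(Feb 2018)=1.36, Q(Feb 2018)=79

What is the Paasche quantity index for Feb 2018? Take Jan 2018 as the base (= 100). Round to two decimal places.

96.27

Paasche quantity index uses current-period prices as weights.
ΣP(Feb 2018)·Q(Feb 2018) = 7.83×49 + 4.63×83 + 0.64×290 + 1.36×79 = 383.67 + 384.29 + 185.6 + 107.44 = 1061
ΣP(Feb 2018)·Q(Jan 2018) = 7.83×60 + 4.63×70 + 0.64×320 + 1.36×76 = 469.8 + 324.1 + 204.8 + 103.36 = 1102.06
Index = 1061 / 1102.06 × 100 = 96.2743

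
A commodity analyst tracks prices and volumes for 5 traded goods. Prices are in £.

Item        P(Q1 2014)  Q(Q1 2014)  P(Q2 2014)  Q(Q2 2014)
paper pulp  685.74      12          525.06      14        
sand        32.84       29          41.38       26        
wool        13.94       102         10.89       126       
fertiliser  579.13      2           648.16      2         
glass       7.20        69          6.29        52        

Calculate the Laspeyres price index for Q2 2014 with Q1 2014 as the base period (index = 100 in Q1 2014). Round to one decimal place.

Laspeyres price index uses base-period quantities as weights.
ΣP(Q2 2014)·Q(Q1 2014) = 525.06×12 + 41.38×29 + 10.89×102 + 648.16×2 + 6.29×69 = 6300.72 + 1200.02 + 1110.78 + 1296.32 + 434.01 = 10341.85
ΣP(Q1 2014)·Q(Q1 2014) = 685.74×12 + 32.84×29 + 13.94×102 + 579.13×2 + 7.20×69 = 8228.88 + 952.36 + 1421.88 + 1158.26 + 496.8 = 12258.18
Index = 10341.85 / 12258.18 × 100 = 84.3669

84.4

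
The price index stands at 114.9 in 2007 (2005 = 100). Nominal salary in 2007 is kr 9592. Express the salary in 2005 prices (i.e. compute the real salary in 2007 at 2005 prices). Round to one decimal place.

Real = Nominal ÷ (Index/100) = 9592 ÷ (114.9/100)
     = 9592 ÷ 1.149 = 8348.1288

8348.1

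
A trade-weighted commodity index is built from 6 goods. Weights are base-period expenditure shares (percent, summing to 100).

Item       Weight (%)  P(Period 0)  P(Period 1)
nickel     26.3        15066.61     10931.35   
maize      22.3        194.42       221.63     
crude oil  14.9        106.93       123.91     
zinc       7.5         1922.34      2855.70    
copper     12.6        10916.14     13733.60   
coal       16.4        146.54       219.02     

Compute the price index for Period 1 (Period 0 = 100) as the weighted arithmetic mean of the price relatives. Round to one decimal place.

nickel: 26.3 × (10931.35/15066.61) = 26.3 × 0.725535 = 19.0816
maize: 22.3 × (221.63/194.42) = 22.3 × 1.139955 = 25.4210
crude oil: 14.9 × (123.91/106.93) = 14.9 × 1.158795 = 17.2661
zinc: 7.5 × (2855.70/1922.34) = 7.5 × 1.485533 = 11.1415
copper: 12.6 × (13733.60/10916.14) = 12.6 × 1.258100 = 15.8521
coal: 16.4 × (219.02/146.54) = 16.4 × 1.494609 = 24.5116
Index = Σ wᵢ·(p₁ᵢ/p₀ᵢ) = 19.0816 + 25.4210 + 17.2661 + 11.1415 + 15.8521 + 24.5116 = 113.2738

113.3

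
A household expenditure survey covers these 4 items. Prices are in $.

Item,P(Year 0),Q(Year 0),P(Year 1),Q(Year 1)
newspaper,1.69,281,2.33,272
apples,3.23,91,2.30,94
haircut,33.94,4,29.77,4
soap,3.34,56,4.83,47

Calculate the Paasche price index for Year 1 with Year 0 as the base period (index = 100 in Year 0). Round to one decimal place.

Paasche price index uses current-period quantities as weights.
ΣP(Year 1)·Q(Year 1) = 2.33×272 + 2.30×94 + 29.77×4 + 4.83×47 = 633.76 + 216.2 + 119.08 + 227.01 = 1196.05
ΣP(Year 0)·Q(Year 1) = 1.69×272 + 3.23×94 + 33.94×4 + 3.34×47 = 459.68 + 303.62 + 135.76 + 156.98 = 1056.04
Index = 1196.05 / 1056.04 × 100 = 113.2580

113.3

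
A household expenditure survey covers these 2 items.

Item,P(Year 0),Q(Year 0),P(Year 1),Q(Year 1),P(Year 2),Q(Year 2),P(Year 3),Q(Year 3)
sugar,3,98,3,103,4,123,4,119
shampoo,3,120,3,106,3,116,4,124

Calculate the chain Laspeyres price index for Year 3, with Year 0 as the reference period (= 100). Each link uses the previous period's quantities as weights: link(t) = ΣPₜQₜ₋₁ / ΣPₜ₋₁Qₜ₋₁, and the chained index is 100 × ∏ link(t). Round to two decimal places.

Link Year 0→Year 1:
ΣP(Year 1)Q(Year 0) = 3×98 + 3×120 = 294 + 360 = 654
ΣP(Year 0)Q(Year 0) = 3×98 + 3×120 = 294 + 360 = 654
link = 654/654 = 1.000000
Link Year 1→Year 2:
ΣP(Year 2)Q(Year 1) = 4×103 + 3×106 = 412 + 318 = 730
ΣP(Year 1)Q(Year 1) = 3×103 + 3×106 = 309 + 318 = 627
link = 730/627 = 1.164274
Link Year 2→Year 3:
ΣP(Year 3)Q(Year 2) = 4×123 + 4×116 = 492 + 464 = 956
ΣP(Year 2)Q(Year 2) = 4×123 + 3×116 = 492 + 348 = 840
link = 956/840 = 1.138095
Chained index = 100 × 1.000000 × 1.164274 × 1.138095 = 132.5055

132.51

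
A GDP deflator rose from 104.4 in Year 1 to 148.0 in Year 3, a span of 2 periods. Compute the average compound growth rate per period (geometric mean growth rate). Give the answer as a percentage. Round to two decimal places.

19.06%

Growth factor = (148.0/104.4)^(1/2) = (1.417625)^(1/2) = 1.190640
Growth rate = 1.190640 − 1 = 0.190640 = 19.0640%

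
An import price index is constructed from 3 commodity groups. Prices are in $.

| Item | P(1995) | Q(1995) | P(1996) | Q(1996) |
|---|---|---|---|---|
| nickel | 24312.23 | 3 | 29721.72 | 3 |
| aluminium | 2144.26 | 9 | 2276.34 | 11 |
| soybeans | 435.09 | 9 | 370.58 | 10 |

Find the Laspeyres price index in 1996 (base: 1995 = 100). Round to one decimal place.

117.5

Laspeyres price index uses base-period quantities as weights.
ΣP(1996)·Q(1995) = 29721.72×3 + 2276.34×9 + 370.58×9 = 89165.16 + 20487.06 + 3335.22 = 112987.44
ΣP(1995)·Q(1995) = 24312.23×3 + 2144.26×9 + 435.09×9 = 72936.69 + 19298.34 + 3915.81 = 96150.84
Index = 112987.44 / 96150.84 × 100 = 117.5106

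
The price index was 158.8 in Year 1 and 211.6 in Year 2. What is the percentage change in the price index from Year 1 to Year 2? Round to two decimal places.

33.25%

Change = (211.6 − 158.8) / 158.8 × 100
       = 52.8 / 158.8 × 100 = 33.2494%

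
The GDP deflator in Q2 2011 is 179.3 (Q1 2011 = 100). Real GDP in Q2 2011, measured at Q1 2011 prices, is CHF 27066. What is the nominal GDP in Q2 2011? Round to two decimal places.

48529.34

Nominal = Real × (Index/100) = 27066 × (179.3/100)
        = 27066 × 1.793 = 48529.3380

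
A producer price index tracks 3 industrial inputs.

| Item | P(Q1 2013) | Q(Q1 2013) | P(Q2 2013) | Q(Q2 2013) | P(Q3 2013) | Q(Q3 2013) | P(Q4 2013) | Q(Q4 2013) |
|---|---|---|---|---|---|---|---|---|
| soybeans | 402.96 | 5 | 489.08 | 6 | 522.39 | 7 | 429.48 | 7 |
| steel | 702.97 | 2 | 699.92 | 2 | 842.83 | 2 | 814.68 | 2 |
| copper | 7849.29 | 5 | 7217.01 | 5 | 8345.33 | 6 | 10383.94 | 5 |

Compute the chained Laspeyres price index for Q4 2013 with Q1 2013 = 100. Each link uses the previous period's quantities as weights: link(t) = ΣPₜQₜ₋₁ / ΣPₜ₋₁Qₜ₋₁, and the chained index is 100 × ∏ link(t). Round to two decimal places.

Link Q1 2013→Q2 2013:
ΣP(Q2 2013)Q(Q1 2013) = 489.08×5 + 699.92×2 + 7217.01×5 = 2445.4 + 1399.84 + 36085.05 = 39930.29
ΣP(Q1 2013)Q(Q1 2013) = 402.96×5 + 702.97×2 + 7849.29×5 = 2014.8 + 1405.94 + 39246.45 = 42667.19
link = 39930.29/42667.19 = 0.935855
Link Q2 2013→Q3 2013:
ΣP(Q3 2013)Q(Q2 2013) = 522.39×6 + 842.83×2 + 8345.33×5 = 3134.34 + 1685.66 + 41726.65 = 46546.65
ΣP(Q2 2013)Q(Q2 2013) = 489.08×6 + 699.92×2 + 7217.01×5 = 2934.48 + 1399.84 + 36085.05 = 40419.37
link = 46546.65/40419.37 = 1.151593
Link Q3 2013→Q4 2013:
ΣP(Q4 2013)Q(Q3 2013) = 429.48×7 + 814.68×2 + 10383.94×6 = 3006.36 + 1629.36 + 62303.64 = 66939.36
ΣP(Q3 2013)Q(Q3 2013) = 522.39×7 + 842.83×2 + 8345.33×6 = 3656.73 + 1685.66 + 50071.98 = 55414.37
link = 66939.36/55414.37 = 1.207978
Chained index = 100 × 0.935855 × 1.151593 × 1.207978 = 130.1867

130.19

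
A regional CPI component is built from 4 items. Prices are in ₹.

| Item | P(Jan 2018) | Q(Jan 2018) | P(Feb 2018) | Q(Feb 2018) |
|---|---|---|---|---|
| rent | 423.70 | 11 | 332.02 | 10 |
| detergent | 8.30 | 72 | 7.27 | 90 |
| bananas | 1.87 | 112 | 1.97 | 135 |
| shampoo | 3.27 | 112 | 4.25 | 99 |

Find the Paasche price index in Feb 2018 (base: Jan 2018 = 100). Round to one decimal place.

Paasche price index uses current-period quantities as weights.
ΣP(Feb 2018)·Q(Feb 2018) = 332.02×10 + 7.27×90 + 1.97×135 + 4.25×99 = 3320.2 + 654.3 + 265.95 + 420.75 = 4661.2
ΣP(Jan 2018)·Q(Feb 2018) = 423.70×10 + 8.30×90 + 1.87×135 + 3.27×99 = 4237 + 747 + 252.45 + 323.73 = 5560.18
Index = 4661.2 / 5560.18 × 100 = 83.8318

83.8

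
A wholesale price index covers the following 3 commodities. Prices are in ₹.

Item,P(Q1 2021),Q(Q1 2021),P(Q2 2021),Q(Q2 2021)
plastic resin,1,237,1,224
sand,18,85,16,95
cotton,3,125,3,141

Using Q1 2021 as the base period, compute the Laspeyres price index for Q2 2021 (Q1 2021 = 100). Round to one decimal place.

92.1

Laspeyres price index uses base-period quantities as weights.
ΣP(Q2 2021)·Q(Q1 2021) = 1×237 + 16×85 + 3×125 = 237 + 1360 + 375 = 1972
ΣP(Q1 2021)·Q(Q1 2021) = 1×237 + 18×85 + 3×125 = 237 + 1530 + 375 = 2142
Index = 1972 / 2142 × 100 = 92.0635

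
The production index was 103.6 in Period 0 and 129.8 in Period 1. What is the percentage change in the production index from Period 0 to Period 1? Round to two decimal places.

Change = (129.8 − 103.6) / 103.6 × 100
       = 26.2 / 103.6 × 100 = 25.2896%

25.29%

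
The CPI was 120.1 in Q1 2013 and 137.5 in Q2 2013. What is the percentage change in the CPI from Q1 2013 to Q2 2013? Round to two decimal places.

14.49%

Change = (137.5 − 120.1) / 120.1 × 100
       = 17.4 / 120.1 × 100 = 14.4879%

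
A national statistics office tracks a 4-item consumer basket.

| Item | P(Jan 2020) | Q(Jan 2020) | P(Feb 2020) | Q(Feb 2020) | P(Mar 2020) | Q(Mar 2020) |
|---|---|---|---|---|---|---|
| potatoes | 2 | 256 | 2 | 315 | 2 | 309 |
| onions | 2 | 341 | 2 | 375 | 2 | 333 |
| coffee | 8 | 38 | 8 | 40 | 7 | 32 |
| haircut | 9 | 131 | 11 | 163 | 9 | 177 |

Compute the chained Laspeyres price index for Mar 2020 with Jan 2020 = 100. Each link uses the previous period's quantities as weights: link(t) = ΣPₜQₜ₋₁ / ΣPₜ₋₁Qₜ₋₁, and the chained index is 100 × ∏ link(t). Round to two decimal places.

Link Jan 2020→Feb 2020:
ΣP(Feb 2020)Q(Jan 2020) = 2×256 + 2×341 + 8×38 + 11×131 = 512 + 682 + 304 + 1441 = 2939
ΣP(Jan 2020)Q(Jan 2020) = 2×256 + 2×341 + 8×38 + 9×131 = 512 + 682 + 304 + 1179 = 2677
link = 2939/2677 = 1.097871
Link Feb 2020→Mar 2020:
ΣP(Mar 2020)Q(Feb 2020) = 2×315 + 2×375 + 7×40 + 9×163 = 630 + 750 + 280 + 1467 = 3127
ΣP(Feb 2020)Q(Feb 2020) = 2×315 + 2×375 + 8×40 + 11×163 = 630 + 750 + 320 + 1793 = 3493
link = 3127/3493 = 0.895219
Chained index = 100 × 1.097871 × 0.895219 = 98.2835

98.28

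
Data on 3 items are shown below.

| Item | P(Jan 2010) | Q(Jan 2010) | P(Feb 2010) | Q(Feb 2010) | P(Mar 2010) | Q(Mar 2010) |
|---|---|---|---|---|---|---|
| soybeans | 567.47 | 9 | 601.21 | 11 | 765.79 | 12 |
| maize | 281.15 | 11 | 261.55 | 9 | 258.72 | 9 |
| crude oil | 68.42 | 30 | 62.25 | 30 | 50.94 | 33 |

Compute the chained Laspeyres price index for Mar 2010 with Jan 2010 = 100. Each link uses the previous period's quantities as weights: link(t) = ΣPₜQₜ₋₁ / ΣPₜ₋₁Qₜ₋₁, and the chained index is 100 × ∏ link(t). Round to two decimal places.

112.27

Link Jan 2010→Feb 2010:
ΣP(Feb 2010)Q(Jan 2010) = 601.21×9 + 261.55×11 + 62.25×30 = 5410.89 + 2877.05 + 1867.5 = 10155.44
ΣP(Jan 2010)Q(Jan 2010) = 567.47×9 + 281.15×11 + 68.42×30 = 5107.23 + 3092.65 + 2052.6 = 10252.48
link = 10155.44/10252.48 = 0.990535
Link Feb 2010→Mar 2010:
ΣP(Mar 2010)Q(Feb 2010) = 765.79×11 + 258.72×9 + 50.94×30 = 8423.69 + 2328.48 + 1528.2 = 12280.37
ΣP(Feb 2010)Q(Feb 2010) = 601.21×11 + 261.55×9 + 62.25×30 = 6613.31 + 2353.95 + 1867.5 = 10834.76
link = 12280.37/10834.76 = 1.133423
Chained index = 100 × 0.990535 × 1.133423 = 112.2695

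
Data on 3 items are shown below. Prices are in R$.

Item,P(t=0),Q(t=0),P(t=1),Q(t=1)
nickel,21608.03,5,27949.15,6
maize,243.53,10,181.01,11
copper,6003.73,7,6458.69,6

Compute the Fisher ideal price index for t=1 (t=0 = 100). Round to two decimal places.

Laspeyres component (base-period weights):
ΣP(t=1)Q(t=0) = 27949.15×5 + 181.01×10 + 6458.69×7 = 139745.75 + 1810.1 + 45210.83 = 186766.68
ΣP(t=0)Q(t=0) = 21608.03×5 + 243.53×10 + 6003.73×7 = 108040.15 + 2435.3 + 42026.11 = 152501.56
L = 186766.68 / 152501.56 × 100 = 122.4687
Paasche component (current-period weights):
ΣP(t=1)Q(t=1) = 27949.15×6 + 181.01×11 + 6458.69×6 = 167694.9 + 1991.11 + 38752.14 = 208438.15
ΣP(t=0)Q(t=1) = 21608.03×6 + 243.53×11 + 6003.73×6 = 129648.18 + 2678.83 + 36022.38 = 168349.39
P = 208438.15 / 168349.39 × 100 = 123.8128
Fisher = √(L × P) = √(122.4687 × 123.8128) = 123.1389

123.14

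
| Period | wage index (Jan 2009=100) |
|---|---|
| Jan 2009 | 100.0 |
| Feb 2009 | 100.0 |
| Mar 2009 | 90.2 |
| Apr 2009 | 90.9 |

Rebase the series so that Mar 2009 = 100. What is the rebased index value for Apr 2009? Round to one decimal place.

Rebased(Apr 2009) = 90.9 / 90.2 × 100 = 100.7761

100.8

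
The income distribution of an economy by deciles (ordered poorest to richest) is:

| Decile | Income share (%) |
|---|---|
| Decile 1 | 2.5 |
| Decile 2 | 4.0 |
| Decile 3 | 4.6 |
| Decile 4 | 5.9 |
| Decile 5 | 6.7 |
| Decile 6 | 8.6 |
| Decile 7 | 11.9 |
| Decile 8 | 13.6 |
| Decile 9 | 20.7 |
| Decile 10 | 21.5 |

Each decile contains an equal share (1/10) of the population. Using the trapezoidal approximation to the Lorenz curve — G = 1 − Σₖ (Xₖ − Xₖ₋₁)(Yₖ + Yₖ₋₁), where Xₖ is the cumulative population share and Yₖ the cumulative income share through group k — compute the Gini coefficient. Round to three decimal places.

0.353

Cumulative income shares Yₖ: 0.0250, 0.0650, 0.1110, 0.1700, 0.2370, 0.3230, 0.4420, 0.5780, 0.7850, 1.0000
Σ (Xₖ−Xₖ₋₁)(Yₖ+Yₖ₋₁) = (1/10)(0.0250+0.0000) + (1/10)(0.0650+0.0250) + (1/10)(0.1110+0.0650) + (1/10)(0.1700+0.1110) + (1/10)(0.2370+0.1700) + (1/10)(0.3230+0.2370) + (1/10)(0.4420+0.3230) + (1/10)(0.5780+0.4420) + (1/10)(0.7850+0.5780) + (1/10)(1.0000+0.7850)
  = 0.0025 + 0.0090 + 0.0176 + 0.0281 + 0.0407 + 0.0560 + 0.0765 + 0.1020 + 0.1363 + 0.1785 = 0.6472
G = 1 − 0.6472 = 0.3528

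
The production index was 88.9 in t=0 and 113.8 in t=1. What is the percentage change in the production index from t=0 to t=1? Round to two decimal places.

28.01%

Change = (113.8 − 88.9) / 88.9 × 100
       = 24.9 / 88.9 × 100 = 28.0090%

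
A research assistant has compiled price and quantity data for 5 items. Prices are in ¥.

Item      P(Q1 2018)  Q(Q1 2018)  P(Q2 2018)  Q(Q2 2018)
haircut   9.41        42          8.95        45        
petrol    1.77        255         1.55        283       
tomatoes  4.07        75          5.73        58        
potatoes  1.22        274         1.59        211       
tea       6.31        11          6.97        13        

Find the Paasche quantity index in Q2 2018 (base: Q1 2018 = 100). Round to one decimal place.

Paasche quantity index uses current-period prices as weights.
ΣP(Q2 2018)·Q(Q2 2018) = 8.95×45 + 1.55×283 + 5.73×58 + 1.59×211 + 6.97×13 = 402.75 + 438.65 + 332.34 + 335.49 + 90.61 = 1599.84
ΣP(Q2 2018)·Q(Q1 2018) = 8.95×42 + 1.55×255 + 5.73×75 + 1.59×274 + 6.97×11 = 375.9 + 395.25 + 429.75 + 435.66 + 76.67 = 1713.23
Index = 1599.84 / 1713.23 × 100 = 93.3815

93.4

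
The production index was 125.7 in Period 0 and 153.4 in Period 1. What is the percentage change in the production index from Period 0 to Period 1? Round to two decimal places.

Change = (153.4 − 125.7) / 125.7 × 100
       = 27.7 / 125.7 × 100 = 22.0366%

22.04%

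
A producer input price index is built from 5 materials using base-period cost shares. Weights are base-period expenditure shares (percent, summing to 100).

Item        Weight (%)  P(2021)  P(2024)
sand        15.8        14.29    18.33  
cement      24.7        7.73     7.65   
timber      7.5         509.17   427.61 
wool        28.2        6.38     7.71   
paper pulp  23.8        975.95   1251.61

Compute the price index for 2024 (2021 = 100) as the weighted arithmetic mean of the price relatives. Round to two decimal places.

sand: 15.8 × (18.33/14.29) = 15.8 × 1.282715 = 20.2669
cement: 24.7 × (7.65/7.73) = 24.7 × 0.989651 = 24.4444
timber: 7.5 × (427.61/509.17) = 7.5 × 0.839818 = 6.2986
wool: 28.2 × (7.71/6.38) = 28.2 × 1.208464 = 34.0787
paper pulp: 23.8 × (1251.61/975.95) = 23.8 × 1.282453 = 30.5224
Index = Σ wᵢ·(p₁ᵢ/p₀ᵢ) = 20.2669 + 24.4444 + 6.2986 + 34.0787 + 30.5224 = 115.6110

115.61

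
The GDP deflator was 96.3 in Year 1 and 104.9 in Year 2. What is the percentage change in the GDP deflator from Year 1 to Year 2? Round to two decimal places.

Change = (104.9 − 96.3) / 96.3 × 100
       = 8.6 / 96.3 × 100 = 8.9304%

8.93%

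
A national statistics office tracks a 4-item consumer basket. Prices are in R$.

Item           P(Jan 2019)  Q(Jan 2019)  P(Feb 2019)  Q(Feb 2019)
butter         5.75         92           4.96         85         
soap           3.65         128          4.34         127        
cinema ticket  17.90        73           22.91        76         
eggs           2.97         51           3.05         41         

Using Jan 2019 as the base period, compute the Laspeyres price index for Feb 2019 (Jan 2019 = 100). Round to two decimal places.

Laspeyres price index uses base-period quantities as weights.
ΣP(Feb 2019)·Q(Jan 2019) = 4.96×92 + 4.34×128 + 22.91×73 + 3.05×51 = 456.32 + 555.52 + 1672.43 + 155.55 = 2839.82
ΣP(Jan 2019)·Q(Jan 2019) = 5.75×92 + 3.65×128 + 17.90×73 + 2.97×51 = 529 + 467.2 + 1306.7 + 151.47 = 2454.37
Index = 2839.82 / 2454.37 × 100 = 115.7046

115.70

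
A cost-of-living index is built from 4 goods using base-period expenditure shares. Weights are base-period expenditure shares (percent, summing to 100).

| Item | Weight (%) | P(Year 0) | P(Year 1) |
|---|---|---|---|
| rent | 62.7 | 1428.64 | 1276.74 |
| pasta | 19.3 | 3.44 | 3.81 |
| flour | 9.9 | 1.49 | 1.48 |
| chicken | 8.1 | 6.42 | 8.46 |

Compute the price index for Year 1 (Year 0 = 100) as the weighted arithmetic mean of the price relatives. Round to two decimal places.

97.92

rent: 62.7 × (1276.74/1428.64) = 62.7 × 0.893675 = 56.0334
pasta: 19.3 × (3.81/3.44) = 19.3 × 1.107558 = 21.3759
flour: 9.9 × (1.48/1.49) = 9.9 × 0.993289 = 9.8336
chicken: 8.1 × (8.46/6.42) = 8.1 × 1.317757 = 10.6738
Index = Σ wᵢ·(p₁ᵢ/p₀ᵢ) = 56.0334 + 21.3759 + 9.8336 + 10.6738 = 97.9167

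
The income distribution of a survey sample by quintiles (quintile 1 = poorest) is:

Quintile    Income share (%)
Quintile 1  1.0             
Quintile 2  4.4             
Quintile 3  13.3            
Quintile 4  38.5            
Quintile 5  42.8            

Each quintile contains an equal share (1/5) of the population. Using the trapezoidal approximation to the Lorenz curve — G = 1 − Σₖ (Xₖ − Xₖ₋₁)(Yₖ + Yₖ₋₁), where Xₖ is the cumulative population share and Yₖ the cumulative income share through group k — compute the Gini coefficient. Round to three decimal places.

0.471

Cumulative income shares Yₖ: 0.0100, 0.0540, 0.1870, 0.5720, 1.0000
Σ (Xₖ−Xₖ₋₁)(Yₖ+Yₖ₋₁) = (1/5)(0.0100+0.0000) + (1/5)(0.0540+0.0100) + (1/5)(0.1870+0.0540) + (1/5)(0.5720+0.1870) + (1/5)(1.0000+0.5720)
  = 0.0020 + 0.0128 + 0.0482 + 0.1518 + 0.3144 = 0.5292
G = 1 − 0.5292 = 0.4708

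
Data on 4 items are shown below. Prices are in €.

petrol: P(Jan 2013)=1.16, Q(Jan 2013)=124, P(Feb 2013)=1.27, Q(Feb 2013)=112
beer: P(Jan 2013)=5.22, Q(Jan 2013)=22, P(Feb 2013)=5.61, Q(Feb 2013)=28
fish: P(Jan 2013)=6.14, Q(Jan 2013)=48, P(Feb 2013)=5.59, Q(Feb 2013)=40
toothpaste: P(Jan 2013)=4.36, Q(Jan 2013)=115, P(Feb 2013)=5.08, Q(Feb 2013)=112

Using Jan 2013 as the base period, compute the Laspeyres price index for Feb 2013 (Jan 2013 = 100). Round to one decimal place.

Laspeyres price index uses base-period quantities as weights.
ΣP(Feb 2013)·Q(Jan 2013) = 1.27×124 + 5.61×22 + 5.59×48 + 5.08×115 = 157.48 + 123.42 + 268.32 + 584.2 = 1133.42
ΣP(Jan 2013)·Q(Jan 2013) = 1.16×124 + 5.22×22 + 6.14×48 + 4.36×115 = 143.84 + 114.84 + 294.72 + 501.4 = 1054.8
Index = 1133.42 / 1054.8 × 100 = 107.4535

107.5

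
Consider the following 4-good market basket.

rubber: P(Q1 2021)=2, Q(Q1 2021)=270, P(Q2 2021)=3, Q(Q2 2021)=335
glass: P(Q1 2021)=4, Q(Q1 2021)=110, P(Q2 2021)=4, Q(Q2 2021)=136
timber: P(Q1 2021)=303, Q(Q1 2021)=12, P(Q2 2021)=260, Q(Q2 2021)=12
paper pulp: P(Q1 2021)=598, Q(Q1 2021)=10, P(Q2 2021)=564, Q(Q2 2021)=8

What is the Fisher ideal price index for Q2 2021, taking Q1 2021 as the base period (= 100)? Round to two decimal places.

Laspeyres component (base-period weights):
ΣP(Q2 2021)Q(Q1 2021) = 3×270 + 4×110 + 260×12 + 564×10 = 810 + 440 + 3120 + 5640 = 10010
ΣP(Q1 2021)Q(Q1 2021) = 2×270 + 4×110 + 303×12 + 598×10 = 540 + 440 + 3636 + 5980 = 10596
L = 10010 / 10596 × 100 = 94.4696
Paasche component (current-period weights):
ΣP(Q2 2021)Q(Q2 2021) = 3×335 + 4×136 + 260×12 + 564×8 = 1005 + 544 + 3120 + 4512 = 9181
ΣP(Q1 2021)Q(Q2 2021) = 2×335 + 4×136 + 303×12 + 598×8 = 670 + 544 + 3636 + 4784 = 9634
P = 9181 / 9634 × 100 = 95.2979
Fisher = √(L × P) = √(94.4696 × 95.2979) = 94.8829

94.88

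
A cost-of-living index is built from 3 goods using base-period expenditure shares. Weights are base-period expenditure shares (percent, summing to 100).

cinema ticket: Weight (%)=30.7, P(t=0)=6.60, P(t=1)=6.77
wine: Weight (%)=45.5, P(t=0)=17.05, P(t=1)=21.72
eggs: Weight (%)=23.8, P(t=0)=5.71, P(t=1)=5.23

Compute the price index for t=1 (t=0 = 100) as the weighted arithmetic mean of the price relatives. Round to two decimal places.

cinema ticket: 30.7 × (6.77/6.60) = 30.7 × 1.025758 = 31.4908
wine: 45.5 × (21.72/17.05) = 45.5 × 1.273900 = 57.9625
eggs: 23.8 × (5.23/5.71) = 23.8 × 0.915937 = 21.7993
Index = Σ wᵢ·(p₁ᵢ/p₀ᵢ) = 31.4908 + 57.9625 + 21.7993 = 111.2525

111.25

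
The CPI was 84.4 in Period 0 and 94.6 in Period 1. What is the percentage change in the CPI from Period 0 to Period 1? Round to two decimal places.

12.09%

Change = (94.6 − 84.4) / 84.4 × 100
       = 10.2 / 84.4 × 100 = 12.0853%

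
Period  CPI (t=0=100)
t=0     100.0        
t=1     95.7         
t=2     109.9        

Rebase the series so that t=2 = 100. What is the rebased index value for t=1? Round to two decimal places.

87.08

Rebased(t=1) = 95.7 / 109.9 × 100 = 87.0792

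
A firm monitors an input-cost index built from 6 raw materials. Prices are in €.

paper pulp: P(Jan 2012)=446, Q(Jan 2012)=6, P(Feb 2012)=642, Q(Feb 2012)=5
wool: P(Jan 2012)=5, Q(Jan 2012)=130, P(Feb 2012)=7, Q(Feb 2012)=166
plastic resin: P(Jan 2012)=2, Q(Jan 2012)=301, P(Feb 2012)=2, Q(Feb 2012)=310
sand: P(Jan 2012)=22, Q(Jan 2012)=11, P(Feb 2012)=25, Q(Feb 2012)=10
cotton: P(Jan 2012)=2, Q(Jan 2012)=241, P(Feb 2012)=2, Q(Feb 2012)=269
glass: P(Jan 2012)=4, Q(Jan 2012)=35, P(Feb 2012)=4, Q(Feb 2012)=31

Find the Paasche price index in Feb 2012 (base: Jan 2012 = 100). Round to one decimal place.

129.4

Paasche price index uses current-period quantities as weights.
ΣP(Feb 2012)·Q(Feb 2012) = 642×5 + 7×166 + 2×310 + 25×10 + 2×269 + 4×31 = 3210 + 1162 + 620 + 250 + 538 + 124 = 5904
ΣP(Jan 2012)·Q(Feb 2012) = 446×5 + 5×166 + 2×310 + 22×10 + 2×269 + 4×31 = 2230 + 830 + 620 + 220 + 538 + 124 = 4562
Index = 5904 / 4562 × 100 = 129.4169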